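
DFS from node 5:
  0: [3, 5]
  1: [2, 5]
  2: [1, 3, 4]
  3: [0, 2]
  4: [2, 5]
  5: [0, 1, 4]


Visit 5, push [4, 1, 0]
Visit 0, push [3]
Visit 3, push [2]
Visit 2, push [4, 1]
Visit 1, push []
Visit 4, push []

DFS order: [5, 0, 3, 2, 1, 4]


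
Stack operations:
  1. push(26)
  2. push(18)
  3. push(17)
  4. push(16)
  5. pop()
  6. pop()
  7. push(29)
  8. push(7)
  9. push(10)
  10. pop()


push(26) -> [26]
push(18) -> [26, 18]
push(17) -> [26, 18, 17]
push(16) -> [26, 18, 17, 16]
pop()->16, [26, 18, 17]
pop()->17, [26, 18]
push(29) -> [26, 18, 29]
push(7) -> [26, 18, 29, 7]
push(10) -> [26, 18, 29, 7, 10]
pop()->10, [26, 18, 29, 7]

Final stack: [26, 18, 29, 7]


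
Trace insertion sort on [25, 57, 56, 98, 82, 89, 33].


Initial: [25, 57, 56, 98, 82, 89, 33]
Insert 57: [25, 57, 56, 98, 82, 89, 33]
Insert 56: [25, 56, 57, 98, 82, 89, 33]
Insert 98: [25, 56, 57, 98, 82, 89, 33]
Insert 82: [25, 56, 57, 82, 98, 89, 33]
Insert 89: [25, 56, 57, 82, 89, 98, 33]
Insert 33: [25, 33, 56, 57, 82, 89, 98]

Sorted: [25, 33, 56, 57, 82, 89, 98]


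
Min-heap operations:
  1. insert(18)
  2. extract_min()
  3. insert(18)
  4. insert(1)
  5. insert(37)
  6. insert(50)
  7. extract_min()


insert(18) -> [18]
extract_min()->18, []
insert(18) -> [18]
insert(1) -> [1, 18]
insert(37) -> [1, 18, 37]
insert(50) -> [1, 18, 37, 50]
extract_min()->1, [18, 50, 37]

Final heap: [18, 50, 37]


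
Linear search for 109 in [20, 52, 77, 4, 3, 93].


i=0: 20!=109
i=1: 52!=109
i=2: 77!=109
i=3: 4!=109
i=4: 3!=109
i=5: 93!=109

Not found, 6 comps


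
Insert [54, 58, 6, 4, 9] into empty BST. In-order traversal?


Insert 54: root
Insert 58: R from 54
Insert 6: L from 54
Insert 4: L from 54 -> L from 6
Insert 9: L from 54 -> R from 6

In-order: [4, 6, 9, 54, 58]


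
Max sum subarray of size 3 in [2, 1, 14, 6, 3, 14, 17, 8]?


[0:3]: 17
[1:4]: 21
[2:5]: 23
[3:6]: 23
[4:7]: 34
[5:8]: 39

Max: 39 at [5:8]


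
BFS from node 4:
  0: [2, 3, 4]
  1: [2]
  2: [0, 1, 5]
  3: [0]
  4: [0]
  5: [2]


Visit 4, enqueue [0]
Visit 0, enqueue [2, 3]
Visit 2, enqueue [1, 5]
Visit 3, enqueue []
Visit 1, enqueue []
Visit 5, enqueue []

BFS order: [4, 0, 2, 3, 1, 5]


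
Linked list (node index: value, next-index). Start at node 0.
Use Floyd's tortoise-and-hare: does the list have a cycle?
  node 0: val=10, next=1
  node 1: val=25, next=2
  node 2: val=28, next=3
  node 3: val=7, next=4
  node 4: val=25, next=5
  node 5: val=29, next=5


Floyd's tortoise (slow, +1) and hare (fast, +2):
  init: slow=0, fast=0
  step 1: slow=1, fast=2
  step 2: slow=2, fast=4
  step 3: slow=3, fast=5
  step 4: slow=4, fast=5
  step 5: slow=5, fast=5
  slow == fast at node 5: cycle detected

Cycle: yes


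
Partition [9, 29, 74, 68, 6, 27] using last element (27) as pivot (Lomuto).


Pivot: 27
  9 <= 27: advance i (no swap)
  6 <= 27: swap -> [9, 6, 74, 68, 29, 27]
Place pivot at 2: [9, 6, 27, 68, 29, 74]

Partitioned: [9, 6, 27, 68, 29, 74]


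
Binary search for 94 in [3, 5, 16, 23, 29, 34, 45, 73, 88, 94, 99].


Step 1: lo=0, hi=10, mid=5, val=34
Step 2: lo=6, hi=10, mid=8, val=88
Step 3: lo=9, hi=10, mid=9, val=94

Found at index 9


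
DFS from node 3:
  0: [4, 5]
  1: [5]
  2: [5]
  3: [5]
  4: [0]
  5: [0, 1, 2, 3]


Visit 3, push [5]
Visit 5, push [2, 1, 0]
Visit 0, push [4]
Visit 4, push []
Visit 1, push []
Visit 2, push []

DFS order: [3, 5, 0, 4, 1, 2]


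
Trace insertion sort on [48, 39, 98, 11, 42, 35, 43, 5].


Initial: [48, 39, 98, 11, 42, 35, 43, 5]
Insert 39: [39, 48, 98, 11, 42, 35, 43, 5]
Insert 98: [39, 48, 98, 11, 42, 35, 43, 5]
Insert 11: [11, 39, 48, 98, 42, 35, 43, 5]
Insert 42: [11, 39, 42, 48, 98, 35, 43, 5]
Insert 35: [11, 35, 39, 42, 48, 98, 43, 5]
Insert 43: [11, 35, 39, 42, 43, 48, 98, 5]
Insert 5: [5, 11, 35, 39, 42, 43, 48, 98]

Sorted: [5, 11, 35, 39, 42, 43, 48, 98]


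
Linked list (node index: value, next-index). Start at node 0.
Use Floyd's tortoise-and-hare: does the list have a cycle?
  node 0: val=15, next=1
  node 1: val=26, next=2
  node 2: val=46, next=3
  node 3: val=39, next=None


Floyd's tortoise (slow, +1) and hare (fast, +2):
  init: slow=0, fast=0
  step 1: slow=1, fast=2
  step 2: fast 2->3->None, no cycle

Cycle: no


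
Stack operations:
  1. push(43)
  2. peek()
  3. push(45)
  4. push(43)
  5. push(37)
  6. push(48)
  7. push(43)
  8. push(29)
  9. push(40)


push(43) -> [43]
peek()->43
push(45) -> [43, 45]
push(43) -> [43, 45, 43]
push(37) -> [43, 45, 43, 37]
push(48) -> [43, 45, 43, 37, 48]
push(43) -> [43, 45, 43, 37, 48, 43]
push(29) -> [43, 45, 43, 37, 48, 43, 29]
push(40) -> [43, 45, 43, 37, 48, 43, 29, 40]

Final stack: [43, 45, 43, 37, 48, 43, 29, 40]


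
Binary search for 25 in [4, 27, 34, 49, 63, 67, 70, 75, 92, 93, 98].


Step 1: lo=0, hi=10, mid=5, val=67
Step 2: lo=0, hi=4, mid=2, val=34
Step 3: lo=0, hi=1, mid=0, val=4
Step 4: lo=1, hi=1, mid=1, val=27

Not found


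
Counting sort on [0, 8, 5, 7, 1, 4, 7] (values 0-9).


Input: [0, 8, 5, 7, 1, 4, 7]
Counts: [1, 1, 0, 0, 1, 1, 0, 2, 1, 0]

Sorted: [0, 1, 4, 5, 7, 7, 8]


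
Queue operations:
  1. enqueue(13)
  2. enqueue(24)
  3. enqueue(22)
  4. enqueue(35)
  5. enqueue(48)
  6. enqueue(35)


enqueue(13) -> [13]
enqueue(24) -> [13, 24]
enqueue(22) -> [13, 24, 22]
enqueue(35) -> [13, 24, 22, 35]
enqueue(48) -> [13, 24, 22, 35, 48]
enqueue(35) -> [13, 24, 22, 35, 48, 35]

Final queue: [13, 24, 22, 35, 48, 35]


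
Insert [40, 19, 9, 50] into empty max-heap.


Insert 40: [40]
Insert 19: [40, 19]
Insert 9: [40, 19, 9]
Insert 50: [50, 40, 9, 19]

Final heap: [50, 40, 9, 19]


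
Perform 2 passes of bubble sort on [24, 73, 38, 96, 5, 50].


Initial: [24, 73, 38, 96, 5, 50]
Pass 1: [24, 38, 73, 5, 50, 96] (3 swaps)
Pass 2: [24, 38, 5, 50, 73, 96] (2 swaps)

After 2 passes: [24, 38, 5, 50, 73, 96]


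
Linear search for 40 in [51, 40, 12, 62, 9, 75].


i=0: 51!=40
i=1: 40==40 found!

Found at 1, 2 comps


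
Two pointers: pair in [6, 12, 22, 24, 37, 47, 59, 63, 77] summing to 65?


lo=0(6)+hi=8(77)=83
lo=0(6)+hi=7(63)=69
lo=0(6)+hi=6(59)=65

Yes: 6+59=65


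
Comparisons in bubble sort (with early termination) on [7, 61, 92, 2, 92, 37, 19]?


Algorithm: bubble sort (with early termination)
Input: [7, 61, 92, 2, 92, 37, 19]
Sorted: [2, 7, 19, 37, 61, 92, 92]

20


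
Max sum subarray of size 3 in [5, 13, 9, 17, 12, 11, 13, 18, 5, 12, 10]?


[0:3]: 27
[1:4]: 39
[2:5]: 38
[3:6]: 40
[4:7]: 36
[5:8]: 42
[6:9]: 36
[7:10]: 35
[8:11]: 27

Max: 42 at [5:8]


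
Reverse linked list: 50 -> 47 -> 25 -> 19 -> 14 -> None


Step 1: curr=50, set curr.next=prev(None) | reversed so far: 50
Step 2: curr=47, set curr.next=prev(50) | reversed so far: 47 -> 50
Step 3: curr=25, set curr.next=prev(47) | reversed so far: 25 -> 47 -> 50
Step 4: curr=19, set curr.next=prev(25) | reversed so far: 19 -> 25 -> 47 -> 50
Step 5: curr=14, set curr.next=prev(19) | reversed so far: 14 -> 19 -> 25 -> 47 -> 50

14 -> 19 -> 25 -> 47 -> 50 -> None


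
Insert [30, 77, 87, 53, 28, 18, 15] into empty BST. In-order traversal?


Insert 30: root
Insert 77: R from 30
Insert 87: R from 30 -> R from 77
Insert 53: R from 30 -> L from 77
Insert 28: L from 30
Insert 18: L from 30 -> L from 28
Insert 15: L from 30 -> L from 28 -> L from 18

In-order: [15, 18, 28, 30, 53, 77, 87]


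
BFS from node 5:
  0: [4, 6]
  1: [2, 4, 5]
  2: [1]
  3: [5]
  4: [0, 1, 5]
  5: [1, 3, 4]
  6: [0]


Visit 5, enqueue [1, 3, 4]
Visit 1, enqueue [2]
Visit 3, enqueue []
Visit 4, enqueue [0]
Visit 2, enqueue []
Visit 0, enqueue [6]
Visit 6, enqueue []

BFS order: [5, 1, 3, 4, 2, 0, 6]


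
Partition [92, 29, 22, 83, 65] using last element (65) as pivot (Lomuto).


Pivot: 65
  29 <= 65: swap -> [29, 92, 22, 83, 65]
  22 <= 65: swap -> [29, 22, 92, 83, 65]
Place pivot at 2: [29, 22, 65, 83, 92]

Partitioned: [29, 22, 65, 83, 92]


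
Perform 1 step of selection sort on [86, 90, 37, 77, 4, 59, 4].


Initial: [86, 90, 37, 77, 4, 59, 4]
Step 1: min=4 at 4
  Swap: [4, 90, 37, 77, 86, 59, 4]

After 1 step: [4, 90, 37, 77, 86, 59, 4]


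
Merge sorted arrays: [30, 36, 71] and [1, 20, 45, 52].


Take 1 from B
Take 20 from B
Take 30 from A
Take 36 from A
Take 45 from B
Take 52 from B

Merged: [1, 20, 30, 36, 45, 52, 71]


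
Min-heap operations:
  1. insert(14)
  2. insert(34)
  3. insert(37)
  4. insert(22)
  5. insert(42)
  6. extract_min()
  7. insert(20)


insert(14) -> [14]
insert(34) -> [14, 34]
insert(37) -> [14, 34, 37]
insert(22) -> [14, 22, 37, 34]
insert(42) -> [14, 22, 37, 34, 42]
extract_min()->14, [22, 34, 37, 42]
insert(20) -> [20, 22, 37, 42, 34]

Final heap: [20, 22, 37, 42, 34]


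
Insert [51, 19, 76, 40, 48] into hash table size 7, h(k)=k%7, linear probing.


Insert 51: h=2 -> slot 2
Insert 19: h=5 -> slot 5
Insert 76: h=6 -> slot 6
Insert 40: h=5, 2 probes -> slot 0
Insert 48: h=6, 2 probes -> slot 1

Table: [40, 48, 51, None, None, 19, 76]


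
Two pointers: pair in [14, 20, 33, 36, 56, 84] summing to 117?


lo=0(14)+hi=5(84)=98
lo=1(20)+hi=5(84)=104
lo=2(33)+hi=5(84)=117

Yes: 33+84=117


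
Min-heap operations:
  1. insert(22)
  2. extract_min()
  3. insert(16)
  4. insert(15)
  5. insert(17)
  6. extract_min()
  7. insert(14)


insert(22) -> [22]
extract_min()->22, []
insert(16) -> [16]
insert(15) -> [15, 16]
insert(17) -> [15, 16, 17]
extract_min()->15, [16, 17]
insert(14) -> [14, 17, 16]

Final heap: [14, 17, 16]


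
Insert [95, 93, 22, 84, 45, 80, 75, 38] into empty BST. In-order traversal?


Insert 95: root
Insert 93: L from 95
Insert 22: L from 95 -> L from 93
Insert 84: L from 95 -> L from 93 -> R from 22
Insert 45: L from 95 -> L from 93 -> R from 22 -> L from 84
Insert 80: L from 95 -> L from 93 -> R from 22 -> L from 84 -> R from 45
Insert 75: L from 95 -> L from 93 -> R from 22 -> L from 84 -> R from 45 -> L from 80
Insert 38: L from 95 -> L from 93 -> R from 22 -> L from 84 -> L from 45

In-order: [22, 38, 45, 75, 80, 84, 93, 95]


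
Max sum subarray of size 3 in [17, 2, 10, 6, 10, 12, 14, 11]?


[0:3]: 29
[1:4]: 18
[2:5]: 26
[3:6]: 28
[4:7]: 36
[5:8]: 37

Max: 37 at [5:8]


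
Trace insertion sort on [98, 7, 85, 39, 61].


Initial: [98, 7, 85, 39, 61]
Insert 7: [7, 98, 85, 39, 61]
Insert 85: [7, 85, 98, 39, 61]
Insert 39: [7, 39, 85, 98, 61]
Insert 61: [7, 39, 61, 85, 98]

Sorted: [7, 39, 61, 85, 98]


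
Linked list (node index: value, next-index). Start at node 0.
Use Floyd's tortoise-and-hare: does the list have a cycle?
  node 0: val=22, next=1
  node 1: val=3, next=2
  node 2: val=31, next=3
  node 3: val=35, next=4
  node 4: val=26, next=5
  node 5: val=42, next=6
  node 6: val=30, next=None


Floyd's tortoise (slow, +1) and hare (fast, +2):
  init: slow=0, fast=0
  step 1: slow=1, fast=2
  step 2: slow=2, fast=4
  step 3: slow=3, fast=6
  step 4: fast -> None, no cycle

Cycle: no


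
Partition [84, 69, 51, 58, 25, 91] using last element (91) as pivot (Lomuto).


Pivot: 91
  84 <= 91: advance i (no swap)
  69 <= 91: advance i (no swap)
  51 <= 91: advance i (no swap)
  58 <= 91: advance i (no swap)
  25 <= 91: advance i (no swap)
Place pivot at 5: [84, 69, 51, 58, 25, 91]

Partitioned: [84, 69, 51, 58, 25, 91]


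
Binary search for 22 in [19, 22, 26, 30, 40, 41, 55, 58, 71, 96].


Step 1: lo=0, hi=9, mid=4, val=40
Step 2: lo=0, hi=3, mid=1, val=22

Found at index 1


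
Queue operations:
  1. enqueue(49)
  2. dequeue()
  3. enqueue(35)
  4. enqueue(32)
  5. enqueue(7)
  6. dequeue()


enqueue(49) -> [49]
dequeue()->49, []
enqueue(35) -> [35]
enqueue(32) -> [35, 32]
enqueue(7) -> [35, 32, 7]
dequeue()->35, [32, 7]

Final queue: [32, 7]


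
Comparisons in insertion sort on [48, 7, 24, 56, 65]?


Algorithm: insertion sort
Input: [48, 7, 24, 56, 65]
Sorted: [7, 24, 48, 56, 65]

5


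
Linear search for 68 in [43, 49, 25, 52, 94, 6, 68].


i=0: 43!=68
i=1: 49!=68
i=2: 25!=68
i=3: 52!=68
i=4: 94!=68
i=5: 6!=68
i=6: 68==68 found!

Found at 6, 7 comps


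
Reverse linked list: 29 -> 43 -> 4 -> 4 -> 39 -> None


Step 1: curr=29, set curr.next=prev(None) | reversed so far: 29
Step 2: curr=43, set curr.next=prev(29) | reversed so far: 43 -> 29
Step 3: curr=4, set curr.next=prev(43) | reversed so far: 4 -> 43 -> 29
Step 4: curr=4, set curr.next=prev(4) | reversed so far: 4 -> 4 -> 43 -> 29
Step 5: curr=39, set curr.next=prev(4) | reversed so far: 39 -> 4 -> 4 -> 43 -> 29

39 -> 4 -> 4 -> 43 -> 29 -> None


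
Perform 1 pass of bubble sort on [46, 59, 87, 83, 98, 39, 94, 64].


Initial: [46, 59, 87, 83, 98, 39, 94, 64]
Pass 1: [46, 59, 83, 87, 39, 94, 64, 98] (4 swaps)

After 1 pass: [46, 59, 83, 87, 39, 94, 64, 98]


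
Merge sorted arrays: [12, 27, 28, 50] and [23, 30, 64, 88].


Take 12 from A
Take 23 from B
Take 27 from A
Take 28 from A
Take 30 from B
Take 50 from A

Merged: [12, 23, 27, 28, 30, 50, 64, 88]


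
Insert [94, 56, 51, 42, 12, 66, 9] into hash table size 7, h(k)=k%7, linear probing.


Insert 94: h=3 -> slot 3
Insert 56: h=0 -> slot 0
Insert 51: h=2 -> slot 2
Insert 42: h=0, 1 probes -> slot 1
Insert 12: h=5 -> slot 5
Insert 66: h=3, 1 probes -> slot 4
Insert 9: h=2, 4 probes -> slot 6

Table: [56, 42, 51, 94, 66, 12, 9]


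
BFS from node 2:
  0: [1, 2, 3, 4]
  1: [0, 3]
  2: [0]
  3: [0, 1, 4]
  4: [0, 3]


Visit 2, enqueue [0]
Visit 0, enqueue [1, 3, 4]
Visit 1, enqueue []
Visit 3, enqueue []
Visit 4, enqueue []

BFS order: [2, 0, 1, 3, 4]


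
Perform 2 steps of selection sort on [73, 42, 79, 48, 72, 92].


Initial: [73, 42, 79, 48, 72, 92]
Step 1: min=42 at 1
  Swap: [42, 73, 79, 48, 72, 92]
Step 2: min=48 at 3
  Swap: [42, 48, 79, 73, 72, 92]

After 2 steps: [42, 48, 79, 73, 72, 92]


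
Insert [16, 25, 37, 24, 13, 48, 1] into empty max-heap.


Insert 16: [16]
Insert 25: [25, 16]
Insert 37: [37, 16, 25]
Insert 24: [37, 24, 25, 16]
Insert 13: [37, 24, 25, 16, 13]
Insert 48: [48, 24, 37, 16, 13, 25]
Insert 1: [48, 24, 37, 16, 13, 25, 1]

Final heap: [48, 24, 37, 16, 13, 25, 1]


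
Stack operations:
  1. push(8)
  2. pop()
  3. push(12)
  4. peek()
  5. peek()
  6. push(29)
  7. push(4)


push(8) -> [8]
pop()->8, []
push(12) -> [12]
peek()->12
peek()->12
push(29) -> [12, 29]
push(4) -> [12, 29, 4]

Final stack: [12, 29, 4]


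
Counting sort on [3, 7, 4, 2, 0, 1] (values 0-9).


Input: [3, 7, 4, 2, 0, 1]
Counts: [1, 1, 1, 1, 1, 0, 0, 1, 0, 0]

Sorted: [0, 1, 2, 3, 4, 7]


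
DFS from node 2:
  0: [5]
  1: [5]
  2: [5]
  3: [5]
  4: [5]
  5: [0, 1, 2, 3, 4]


Visit 2, push [5]
Visit 5, push [4, 3, 1, 0]
Visit 0, push []
Visit 1, push []
Visit 3, push []
Visit 4, push []

DFS order: [2, 5, 0, 1, 3, 4]


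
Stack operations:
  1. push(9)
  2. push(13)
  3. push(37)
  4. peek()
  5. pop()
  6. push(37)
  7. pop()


push(9) -> [9]
push(13) -> [9, 13]
push(37) -> [9, 13, 37]
peek()->37
pop()->37, [9, 13]
push(37) -> [9, 13, 37]
pop()->37, [9, 13]

Final stack: [9, 13]


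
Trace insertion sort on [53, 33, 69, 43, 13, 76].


Initial: [53, 33, 69, 43, 13, 76]
Insert 33: [33, 53, 69, 43, 13, 76]
Insert 69: [33, 53, 69, 43, 13, 76]
Insert 43: [33, 43, 53, 69, 13, 76]
Insert 13: [13, 33, 43, 53, 69, 76]
Insert 76: [13, 33, 43, 53, 69, 76]

Sorted: [13, 33, 43, 53, 69, 76]


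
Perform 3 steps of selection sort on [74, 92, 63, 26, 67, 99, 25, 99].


Initial: [74, 92, 63, 26, 67, 99, 25, 99]
Step 1: min=25 at 6
  Swap: [25, 92, 63, 26, 67, 99, 74, 99]
Step 2: min=26 at 3
  Swap: [25, 26, 63, 92, 67, 99, 74, 99]
Step 3: min=63 at 2
  Swap: [25, 26, 63, 92, 67, 99, 74, 99]

After 3 steps: [25, 26, 63, 92, 67, 99, 74, 99]


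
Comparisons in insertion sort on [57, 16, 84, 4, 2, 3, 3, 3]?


Algorithm: insertion sort
Input: [57, 16, 84, 4, 2, 3, 3, 3]
Sorted: [2, 3, 3, 3, 4, 16, 57, 84]

24


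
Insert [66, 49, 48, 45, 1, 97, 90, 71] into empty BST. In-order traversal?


Insert 66: root
Insert 49: L from 66
Insert 48: L from 66 -> L from 49
Insert 45: L from 66 -> L from 49 -> L from 48
Insert 1: L from 66 -> L from 49 -> L from 48 -> L from 45
Insert 97: R from 66
Insert 90: R from 66 -> L from 97
Insert 71: R from 66 -> L from 97 -> L from 90

In-order: [1, 45, 48, 49, 66, 71, 90, 97]


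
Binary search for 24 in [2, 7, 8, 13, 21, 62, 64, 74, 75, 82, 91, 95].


Step 1: lo=0, hi=11, mid=5, val=62
Step 2: lo=0, hi=4, mid=2, val=8
Step 3: lo=3, hi=4, mid=3, val=13
Step 4: lo=4, hi=4, mid=4, val=21

Not found


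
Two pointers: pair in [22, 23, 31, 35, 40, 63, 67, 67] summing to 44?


lo=0(22)+hi=7(67)=89
lo=0(22)+hi=6(67)=89
lo=0(22)+hi=5(63)=85
lo=0(22)+hi=4(40)=62
lo=0(22)+hi=3(35)=57
lo=0(22)+hi=2(31)=53
lo=0(22)+hi=1(23)=45

No pair found


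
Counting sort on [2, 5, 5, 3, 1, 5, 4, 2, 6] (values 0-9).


Input: [2, 5, 5, 3, 1, 5, 4, 2, 6]
Counts: [0, 1, 2, 1, 1, 3, 1, 0, 0, 0]

Sorted: [1, 2, 2, 3, 4, 5, 5, 5, 6]


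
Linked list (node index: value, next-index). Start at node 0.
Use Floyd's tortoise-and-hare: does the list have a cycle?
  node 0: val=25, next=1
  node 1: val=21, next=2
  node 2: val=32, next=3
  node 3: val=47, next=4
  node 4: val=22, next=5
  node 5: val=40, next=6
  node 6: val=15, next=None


Floyd's tortoise (slow, +1) and hare (fast, +2):
  init: slow=0, fast=0
  step 1: slow=1, fast=2
  step 2: slow=2, fast=4
  step 3: slow=3, fast=6
  step 4: fast -> None, no cycle

Cycle: no


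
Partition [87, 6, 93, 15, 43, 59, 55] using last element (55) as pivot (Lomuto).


Pivot: 55
  6 <= 55: swap -> [6, 87, 93, 15, 43, 59, 55]
  15 <= 55: swap -> [6, 15, 93, 87, 43, 59, 55]
  43 <= 55: swap -> [6, 15, 43, 87, 93, 59, 55]
Place pivot at 3: [6, 15, 43, 55, 93, 59, 87]

Partitioned: [6, 15, 43, 55, 93, 59, 87]


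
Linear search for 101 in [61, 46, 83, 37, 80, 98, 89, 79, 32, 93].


i=0: 61!=101
i=1: 46!=101
i=2: 83!=101
i=3: 37!=101
i=4: 80!=101
i=5: 98!=101
i=6: 89!=101
i=7: 79!=101
i=8: 32!=101
i=9: 93!=101

Not found, 10 comps


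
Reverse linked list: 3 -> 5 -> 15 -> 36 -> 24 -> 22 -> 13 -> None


Step 1: curr=3, set curr.next=prev(None) | reversed so far: 3
Step 2: curr=5, set curr.next=prev(3) | reversed so far: 5 -> 3
Step 3: curr=15, set curr.next=prev(5) | reversed so far: 15 -> 5 -> 3
Step 4: curr=36, set curr.next=prev(15) | reversed so far: 36 -> 15 -> 5 -> 3
Step 5: curr=24, set curr.next=prev(36) | reversed so far: 24 -> 36 -> 15 -> 5 -> 3
Step 6: curr=22, set curr.next=prev(24) | reversed so far: 22 -> 24 -> 36 -> 15 -> 5 -> 3
Step 7: curr=13, set curr.next=prev(22) | reversed so far: 13 -> 22 -> 24 -> 36 -> 15 -> 5 -> 3

13 -> 22 -> 24 -> 36 -> 15 -> 5 -> 3 -> None


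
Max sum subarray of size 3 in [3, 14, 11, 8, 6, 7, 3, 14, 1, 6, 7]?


[0:3]: 28
[1:4]: 33
[2:5]: 25
[3:6]: 21
[4:7]: 16
[5:8]: 24
[6:9]: 18
[7:10]: 21
[8:11]: 14

Max: 33 at [1:4]


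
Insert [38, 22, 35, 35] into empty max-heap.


Insert 38: [38]
Insert 22: [38, 22]
Insert 35: [38, 22, 35]
Insert 35: [38, 35, 35, 22]

Final heap: [38, 35, 35, 22]


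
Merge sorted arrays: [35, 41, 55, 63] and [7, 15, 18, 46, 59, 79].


Take 7 from B
Take 15 from B
Take 18 from B
Take 35 from A
Take 41 from A
Take 46 from B
Take 55 from A
Take 59 from B
Take 63 from A

Merged: [7, 15, 18, 35, 41, 46, 55, 59, 63, 79]


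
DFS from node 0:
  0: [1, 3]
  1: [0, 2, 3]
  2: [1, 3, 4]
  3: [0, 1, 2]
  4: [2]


Visit 0, push [3, 1]
Visit 1, push [3, 2]
Visit 2, push [4, 3]
Visit 3, push []
Visit 4, push []

DFS order: [0, 1, 2, 3, 4]


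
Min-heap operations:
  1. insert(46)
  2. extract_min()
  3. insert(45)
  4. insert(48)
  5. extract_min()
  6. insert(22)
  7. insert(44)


insert(46) -> [46]
extract_min()->46, []
insert(45) -> [45]
insert(48) -> [45, 48]
extract_min()->45, [48]
insert(22) -> [22, 48]
insert(44) -> [22, 48, 44]

Final heap: [22, 48, 44]


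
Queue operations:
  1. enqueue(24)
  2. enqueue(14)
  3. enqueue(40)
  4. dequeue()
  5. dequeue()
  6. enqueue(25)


enqueue(24) -> [24]
enqueue(14) -> [24, 14]
enqueue(40) -> [24, 14, 40]
dequeue()->24, [14, 40]
dequeue()->14, [40]
enqueue(25) -> [40, 25]

Final queue: [40, 25]


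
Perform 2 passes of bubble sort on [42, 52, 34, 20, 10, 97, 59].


Initial: [42, 52, 34, 20, 10, 97, 59]
Pass 1: [42, 34, 20, 10, 52, 59, 97] (4 swaps)
Pass 2: [34, 20, 10, 42, 52, 59, 97] (3 swaps)

After 2 passes: [34, 20, 10, 42, 52, 59, 97]


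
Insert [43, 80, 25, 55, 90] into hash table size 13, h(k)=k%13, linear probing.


Insert 43: h=4 -> slot 4
Insert 80: h=2 -> slot 2
Insert 25: h=12 -> slot 12
Insert 55: h=3 -> slot 3
Insert 90: h=12, 1 probes -> slot 0

Table: [90, None, 80, 55, 43, None, None, None, None, None, None, None, 25]


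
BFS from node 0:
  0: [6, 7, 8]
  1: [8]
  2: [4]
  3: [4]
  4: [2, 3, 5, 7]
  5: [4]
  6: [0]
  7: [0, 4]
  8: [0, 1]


Visit 0, enqueue [6, 7, 8]
Visit 6, enqueue []
Visit 7, enqueue [4]
Visit 8, enqueue [1]
Visit 4, enqueue [2, 3, 5]
Visit 1, enqueue []
Visit 2, enqueue []
Visit 3, enqueue []
Visit 5, enqueue []

BFS order: [0, 6, 7, 8, 4, 1, 2, 3, 5]


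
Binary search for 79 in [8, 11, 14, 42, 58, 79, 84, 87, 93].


Step 1: lo=0, hi=8, mid=4, val=58
Step 2: lo=5, hi=8, mid=6, val=84
Step 3: lo=5, hi=5, mid=5, val=79

Found at index 5


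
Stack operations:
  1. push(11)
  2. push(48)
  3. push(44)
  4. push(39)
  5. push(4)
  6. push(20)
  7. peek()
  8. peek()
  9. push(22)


push(11) -> [11]
push(48) -> [11, 48]
push(44) -> [11, 48, 44]
push(39) -> [11, 48, 44, 39]
push(4) -> [11, 48, 44, 39, 4]
push(20) -> [11, 48, 44, 39, 4, 20]
peek()->20
peek()->20
push(22) -> [11, 48, 44, 39, 4, 20, 22]

Final stack: [11, 48, 44, 39, 4, 20, 22]


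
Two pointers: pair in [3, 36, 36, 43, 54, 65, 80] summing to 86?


lo=0(3)+hi=6(80)=83
lo=1(36)+hi=6(80)=116
lo=1(36)+hi=5(65)=101
lo=1(36)+hi=4(54)=90
lo=1(36)+hi=3(43)=79
lo=2(36)+hi=3(43)=79

No pair found


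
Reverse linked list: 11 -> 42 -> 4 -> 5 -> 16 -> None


Step 1: curr=11, set curr.next=prev(None) | reversed so far: 11
Step 2: curr=42, set curr.next=prev(11) | reversed so far: 42 -> 11
Step 3: curr=4, set curr.next=prev(42) | reversed so far: 4 -> 42 -> 11
Step 4: curr=5, set curr.next=prev(4) | reversed so far: 5 -> 4 -> 42 -> 11
Step 5: curr=16, set curr.next=prev(5) | reversed so far: 16 -> 5 -> 4 -> 42 -> 11

16 -> 5 -> 4 -> 42 -> 11 -> None


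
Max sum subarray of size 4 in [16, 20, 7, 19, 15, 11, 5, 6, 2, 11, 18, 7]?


[0:4]: 62
[1:5]: 61
[2:6]: 52
[3:7]: 50
[4:8]: 37
[5:9]: 24
[6:10]: 24
[7:11]: 37
[8:12]: 38

Max: 62 at [0:4]


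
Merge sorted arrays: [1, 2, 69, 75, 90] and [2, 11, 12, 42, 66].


Take 1 from A
Take 2 from A
Take 2 from B
Take 11 from B
Take 12 from B
Take 42 from B
Take 66 from B

Merged: [1, 2, 2, 11, 12, 42, 66, 69, 75, 90]


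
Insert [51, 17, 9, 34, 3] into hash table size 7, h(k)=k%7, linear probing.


Insert 51: h=2 -> slot 2
Insert 17: h=3 -> slot 3
Insert 9: h=2, 2 probes -> slot 4
Insert 34: h=6 -> slot 6
Insert 3: h=3, 2 probes -> slot 5

Table: [None, None, 51, 17, 9, 3, 34]


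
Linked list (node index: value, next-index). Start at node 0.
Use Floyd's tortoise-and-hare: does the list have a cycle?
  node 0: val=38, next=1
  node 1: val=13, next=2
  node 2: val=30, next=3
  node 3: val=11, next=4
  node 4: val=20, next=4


Floyd's tortoise (slow, +1) and hare (fast, +2):
  init: slow=0, fast=0
  step 1: slow=1, fast=2
  step 2: slow=2, fast=4
  step 3: slow=3, fast=4
  step 4: slow=4, fast=4
  slow == fast at node 4: cycle detected

Cycle: yes


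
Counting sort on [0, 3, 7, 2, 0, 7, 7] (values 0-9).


Input: [0, 3, 7, 2, 0, 7, 7]
Counts: [2, 0, 1, 1, 0, 0, 0, 3, 0, 0]

Sorted: [0, 0, 2, 3, 7, 7, 7]


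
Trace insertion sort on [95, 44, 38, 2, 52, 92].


Initial: [95, 44, 38, 2, 52, 92]
Insert 44: [44, 95, 38, 2, 52, 92]
Insert 38: [38, 44, 95, 2, 52, 92]
Insert 2: [2, 38, 44, 95, 52, 92]
Insert 52: [2, 38, 44, 52, 95, 92]
Insert 92: [2, 38, 44, 52, 92, 95]

Sorted: [2, 38, 44, 52, 92, 95]


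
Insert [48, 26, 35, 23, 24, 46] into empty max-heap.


Insert 48: [48]
Insert 26: [48, 26]
Insert 35: [48, 26, 35]
Insert 23: [48, 26, 35, 23]
Insert 24: [48, 26, 35, 23, 24]
Insert 46: [48, 26, 46, 23, 24, 35]

Final heap: [48, 26, 46, 23, 24, 35]


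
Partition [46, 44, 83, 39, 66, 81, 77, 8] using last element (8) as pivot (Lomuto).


Pivot: 8
Place pivot at 0: [8, 44, 83, 39, 66, 81, 77, 46]

Partitioned: [8, 44, 83, 39, 66, 81, 77, 46]


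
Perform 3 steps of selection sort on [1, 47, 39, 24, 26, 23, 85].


Initial: [1, 47, 39, 24, 26, 23, 85]
Step 1: min=1 at 0
  Swap: [1, 47, 39, 24, 26, 23, 85]
Step 2: min=23 at 5
  Swap: [1, 23, 39, 24, 26, 47, 85]
Step 3: min=24 at 3
  Swap: [1, 23, 24, 39, 26, 47, 85]

After 3 steps: [1, 23, 24, 39, 26, 47, 85]


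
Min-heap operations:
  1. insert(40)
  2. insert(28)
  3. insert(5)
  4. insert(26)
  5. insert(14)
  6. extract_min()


insert(40) -> [40]
insert(28) -> [28, 40]
insert(5) -> [5, 40, 28]
insert(26) -> [5, 26, 28, 40]
insert(14) -> [5, 14, 28, 40, 26]
extract_min()->5, [14, 26, 28, 40]

Final heap: [14, 26, 28, 40]


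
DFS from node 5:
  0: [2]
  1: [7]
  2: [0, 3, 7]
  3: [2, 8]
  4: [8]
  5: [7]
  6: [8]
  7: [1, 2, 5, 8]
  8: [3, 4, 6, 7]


Visit 5, push [7]
Visit 7, push [8, 2, 1]
Visit 1, push []
Visit 2, push [3, 0]
Visit 0, push []
Visit 3, push [8]
Visit 8, push [6, 4]
Visit 4, push []
Visit 6, push []

DFS order: [5, 7, 1, 2, 0, 3, 8, 4, 6]


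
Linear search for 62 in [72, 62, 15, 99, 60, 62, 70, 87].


i=0: 72!=62
i=1: 62==62 found!

Found at 1, 2 comps


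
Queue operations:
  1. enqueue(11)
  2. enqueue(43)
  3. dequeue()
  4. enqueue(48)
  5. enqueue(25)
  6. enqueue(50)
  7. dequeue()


enqueue(11) -> [11]
enqueue(43) -> [11, 43]
dequeue()->11, [43]
enqueue(48) -> [43, 48]
enqueue(25) -> [43, 48, 25]
enqueue(50) -> [43, 48, 25, 50]
dequeue()->43, [48, 25, 50]

Final queue: [48, 25, 50]


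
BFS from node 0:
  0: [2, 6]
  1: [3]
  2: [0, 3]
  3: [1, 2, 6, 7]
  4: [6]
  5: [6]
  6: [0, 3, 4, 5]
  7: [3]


Visit 0, enqueue [2, 6]
Visit 2, enqueue [3]
Visit 6, enqueue [4, 5]
Visit 3, enqueue [1, 7]
Visit 4, enqueue []
Visit 5, enqueue []
Visit 1, enqueue []
Visit 7, enqueue []

BFS order: [0, 2, 6, 3, 4, 5, 1, 7]


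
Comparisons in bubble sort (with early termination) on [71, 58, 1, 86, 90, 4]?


Algorithm: bubble sort (with early termination)
Input: [71, 58, 1, 86, 90, 4]
Sorted: [1, 4, 58, 71, 86, 90]

15


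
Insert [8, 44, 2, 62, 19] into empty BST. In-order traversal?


Insert 8: root
Insert 44: R from 8
Insert 2: L from 8
Insert 62: R from 8 -> R from 44
Insert 19: R from 8 -> L from 44

In-order: [2, 8, 19, 44, 62]


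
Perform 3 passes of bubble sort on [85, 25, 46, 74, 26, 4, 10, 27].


Initial: [85, 25, 46, 74, 26, 4, 10, 27]
Pass 1: [25, 46, 74, 26, 4, 10, 27, 85] (7 swaps)
Pass 2: [25, 46, 26, 4, 10, 27, 74, 85] (4 swaps)
Pass 3: [25, 26, 4, 10, 27, 46, 74, 85] (4 swaps)

After 3 passes: [25, 26, 4, 10, 27, 46, 74, 85]


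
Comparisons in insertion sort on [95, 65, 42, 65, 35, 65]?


Algorithm: insertion sort
Input: [95, 65, 42, 65, 35, 65]
Sorted: [35, 42, 65, 65, 65, 95]

11


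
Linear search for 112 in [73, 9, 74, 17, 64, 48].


i=0: 73!=112
i=1: 9!=112
i=2: 74!=112
i=3: 17!=112
i=4: 64!=112
i=5: 48!=112

Not found, 6 comps


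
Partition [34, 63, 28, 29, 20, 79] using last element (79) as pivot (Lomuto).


Pivot: 79
  34 <= 79: advance i (no swap)
  63 <= 79: advance i (no swap)
  28 <= 79: advance i (no swap)
  29 <= 79: advance i (no swap)
  20 <= 79: advance i (no swap)
Place pivot at 5: [34, 63, 28, 29, 20, 79]

Partitioned: [34, 63, 28, 29, 20, 79]


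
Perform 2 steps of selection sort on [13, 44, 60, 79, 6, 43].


Initial: [13, 44, 60, 79, 6, 43]
Step 1: min=6 at 4
  Swap: [6, 44, 60, 79, 13, 43]
Step 2: min=13 at 4
  Swap: [6, 13, 60, 79, 44, 43]

After 2 steps: [6, 13, 60, 79, 44, 43]


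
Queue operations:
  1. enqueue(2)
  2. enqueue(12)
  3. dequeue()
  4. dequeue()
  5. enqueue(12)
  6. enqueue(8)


enqueue(2) -> [2]
enqueue(12) -> [2, 12]
dequeue()->2, [12]
dequeue()->12, []
enqueue(12) -> [12]
enqueue(8) -> [12, 8]

Final queue: [12, 8]


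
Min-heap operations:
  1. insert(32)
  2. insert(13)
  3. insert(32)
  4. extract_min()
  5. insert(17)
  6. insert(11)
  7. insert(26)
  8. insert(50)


insert(32) -> [32]
insert(13) -> [13, 32]
insert(32) -> [13, 32, 32]
extract_min()->13, [32, 32]
insert(17) -> [17, 32, 32]
insert(11) -> [11, 17, 32, 32]
insert(26) -> [11, 17, 32, 32, 26]
insert(50) -> [11, 17, 32, 32, 26, 50]

Final heap: [11, 17, 32, 32, 26, 50]


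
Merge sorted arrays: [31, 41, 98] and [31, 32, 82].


Take 31 from A
Take 31 from B
Take 32 from B
Take 41 from A
Take 82 from B

Merged: [31, 31, 32, 41, 82, 98]


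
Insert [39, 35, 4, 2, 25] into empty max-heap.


Insert 39: [39]
Insert 35: [39, 35]
Insert 4: [39, 35, 4]
Insert 2: [39, 35, 4, 2]
Insert 25: [39, 35, 4, 2, 25]

Final heap: [39, 35, 4, 2, 25]


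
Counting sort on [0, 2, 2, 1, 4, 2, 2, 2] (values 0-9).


Input: [0, 2, 2, 1, 4, 2, 2, 2]
Counts: [1, 1, 5, 0, 1, 0, 0, 0, 0, 0]

Sorted: [0, 1, 2, 2, 2, 2, 2, 4]


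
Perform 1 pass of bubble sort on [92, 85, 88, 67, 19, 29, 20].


Initial: [92, 85, 88, 67, 19, 29, 20]
Pass 1: [85, 88, 67, 19, 29, 20, 92] (6 swaps)

After 1 pass: [85, 88, 67, 19, 29, 20, 92]


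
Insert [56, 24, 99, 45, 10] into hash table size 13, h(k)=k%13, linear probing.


Insert 56: h=4 -> slot 4
Insert 24: h=11 -> slot 11
Insert 99: h=8 -> slot 8
Insert 45: h=6 -> slot 6
Insert 10: h=10 -> slot 10

Table: [None, None, None, None, 56, None, 45, None, 99, None, 10, 24, None]


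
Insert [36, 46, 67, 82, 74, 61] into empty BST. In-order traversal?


Insert 36: root
Insert 46: R from 36
Insert 67: R from 36 -> R from 46
Insert 82: R from 36 -> R from 46 -> R from 67
Insert 74: R from 36 -> R from 46 -> R from 67 -> L from 82
Insert 61: R from 36 -> R from 46 -> L from 67

In-order: [36, 46, 61, 67, 74, 82]


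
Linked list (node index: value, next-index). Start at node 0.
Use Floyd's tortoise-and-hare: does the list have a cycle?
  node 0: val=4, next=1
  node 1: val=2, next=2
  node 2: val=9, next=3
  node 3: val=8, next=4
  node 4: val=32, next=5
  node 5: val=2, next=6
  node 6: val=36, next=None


Floyd's tortoise (slow, +1) and hare (fast, +2):
  init: slow=0, fast=0
  step 1: slow=1, fast=2
  step 2: slow=2, fast=4
  step 3: slow=3, fast=6
  step 4: fast -> None, no cycle

Cycle: no


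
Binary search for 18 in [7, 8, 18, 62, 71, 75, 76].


Step 1: lo=0, hi=6, mid=3, val=62
Step 2: lo=0, hi=2, mid=1, val=8
Step 3: lo=2, hi=2, mid=2, val=18

Found at index 2


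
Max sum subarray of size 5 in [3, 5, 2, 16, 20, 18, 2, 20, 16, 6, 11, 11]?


[0:5]: 46
[1:6]: 61
[2:7]: 58
[3:8]: 76
[4:9]: 76
[5:10]: 62
[6:11]: 55
[7:12]: 64

Max: 76 at [3:8]


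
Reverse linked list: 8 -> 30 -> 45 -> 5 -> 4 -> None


Step 1: curr=8, set curr.next=prev(None) | reversed so far: 8
Step 2: curr=30, set curr.next=prev(8) | reversed so far: 30 -> 8
Step 3: curr=45, set curr.next=prev(30) | reversed so far: 45 -> 30 -> 8
Step 4: curr=5, set curr.next=prev(45) | reversed so far: 5 -> 45 -> 30 -> 8
Step 5: curr=4, set curr.next=prev(5) | reversed so far: 4 -> 5 -> 45 -> 30 -> 8

4 -> 5 -> 45 -> 30 -> 8 -> None


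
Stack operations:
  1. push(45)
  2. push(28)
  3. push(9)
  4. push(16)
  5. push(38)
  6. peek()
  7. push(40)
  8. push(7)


push(45) -> [45]
push(28) -> [45, 28]
push(9) -> [45, 28, 9]
push(16) -> [45, 28, 9, 16]
push(38) -> [45, 28, 9, 16, 38]
peek()->38
push(40) -> [45, 28, 9, 16, 38, 40]
push(7) -> [45, 28, 9, 16, 38, 40, 7]

Final stack: [45, 28, 9, 16, 38, 40, 7]


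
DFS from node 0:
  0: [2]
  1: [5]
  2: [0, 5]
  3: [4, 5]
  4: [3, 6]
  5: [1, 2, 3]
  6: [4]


Visit 0, push [2]
Visit 2, push [5]
Visit 5, push [3, 1]
Visit 1, push []
Visit 3, push [4]
Visit 4, push [6]
Visit 6, push []

DFS order: [0, 2, 5, 1, 3, 4, 6]


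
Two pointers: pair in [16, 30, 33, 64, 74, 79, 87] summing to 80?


lo=0(16)+hi=6(87)=103
lo=0(16)+hi=5(79)=95
lo=0(16)+hi=4(74)=90
lo=0(16)+hi=3(64)=80

Yes: 16+64=80


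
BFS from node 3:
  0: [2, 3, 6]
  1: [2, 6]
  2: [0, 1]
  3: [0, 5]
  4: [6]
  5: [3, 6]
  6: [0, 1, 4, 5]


Visit 3, enqueue [0, 5]
Visit 0, enqueue [2, 6]
Visit 5, enqueue []
Visit 2, enqueue [1]
Visit 6, enqueue [4]
Visit 1, enqueue []
Visit 4, enqueue []

BFS order: [3, 0, 5, 2, 6, 1, 4]


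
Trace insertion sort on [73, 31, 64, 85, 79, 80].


Initial: [73, 31, 64, 85, 79, 80]
Insert 31: [31, 73, 64, 85, 79, 80]
Insert 64: [31, 64, 73, 85, 79, 80]
Insert 85: [31, 64, 73, 85, 79, 80]
Insert 79: [31, 64, 73, 79, 85, 80]
Insert 80: [31, 64, 73, 79, 80, 85]

Sorted: [31, 64, 73, 79, 80, 85]


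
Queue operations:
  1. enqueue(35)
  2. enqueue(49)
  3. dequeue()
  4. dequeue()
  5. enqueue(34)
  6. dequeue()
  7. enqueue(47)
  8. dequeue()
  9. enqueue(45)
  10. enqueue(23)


enqueue(35) -> [35]
enqueue(49) -> [35, 49]
dequeue()->35, [49]
dequeue()->49, []
enqueue(34) -> [34]
dequeue()->34, []
enqueue(47) -> [47]
dequeue()->47, []
enqueue(45) -> [45]
enqueue(23) -> [45, 23]

Final queue: [45, 23]


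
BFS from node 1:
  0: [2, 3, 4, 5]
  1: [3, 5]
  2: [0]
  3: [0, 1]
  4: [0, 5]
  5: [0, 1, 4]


Visit 1, enqueue [3, 5]
Visit 3, enqueue [0]
Visit 5, enqueue [4]
Visit 0, enqueue [2]
Visit 4, enqueue []
Visit 2, enqueue []

BFS order: [1, 3, 5, 0, 4, 2]


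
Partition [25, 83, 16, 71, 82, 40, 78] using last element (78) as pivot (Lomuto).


Pivot: 78
  25 <= 78: advance i (no swap)
  16 <= 78: swap -> [25, 16, 83, 71, 82, 40, 78]
  71 <= 78: swap -> [25, 16, 71, 83, 82, 40, 78]
  40 <= 78: swap -> [25, 16, 71, 40, 82, 83, 78]
Place pivot at 4: [25, 16, 71, 40, 78, 83, 82]

Partitioned: [25, 16, 71, 40, 78, 83, 82]


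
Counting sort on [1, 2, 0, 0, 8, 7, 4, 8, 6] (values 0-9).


Input: [1, 2, 0, 0, 8, 7, 4, 8, 6]
Counts: [2, 1, 1, 0, 1, 0, 1, 1, 2, 0]

Sorted: [0, 0, 1, 2, 4, 6, 7, 8, 8]


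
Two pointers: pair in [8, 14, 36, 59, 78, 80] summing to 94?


lo=0(8)+hi=5(80)=88
lo=1(14)+hi=5(80)=94

Yes: 14+80=94


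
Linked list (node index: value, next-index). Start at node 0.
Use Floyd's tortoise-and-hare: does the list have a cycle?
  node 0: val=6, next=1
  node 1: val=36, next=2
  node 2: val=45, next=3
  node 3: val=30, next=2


Floyd's tortoise (slow, +1) and hare (fast, +2):
  init: slow=0, fast=0
  step 1: slow=1, fast=2
  step 2: slow=2, fast=2
  slow == fast at node 2: cycle detected

Cycle: yes


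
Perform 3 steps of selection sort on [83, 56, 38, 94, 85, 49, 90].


Initial: [83, 56, 38, 94, 85, 49, 90]
Step 1: min=38 at 2
  Swap: [38, 56, 83, 94, 85, 49, 90]
Step 2: min=49 at 5
  Swap: [38, 49, 83, 94, 85, 56, 90]
Step 3: min=56 at 5
  Swap: [38, 49, 56, 94, 85, 83, 90]

After 3 steps: [38, 49, 56, 94, 85, 83, 90]


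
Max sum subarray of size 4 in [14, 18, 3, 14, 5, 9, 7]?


[0:4]: 49
[1:5]: 40
[2:6]: 31
[3:7]: 35

Max: 49 at [0:4]


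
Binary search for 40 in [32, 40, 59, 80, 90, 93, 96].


Step 1: lo=0, hi=6, mid=3, val=80
Step 2: lo=0, hi=2, mid=1, val=40

Found at index 1


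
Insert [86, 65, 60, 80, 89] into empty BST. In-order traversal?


Insert 86: root
Insert 65: L from 86
Insert 60: L from 86 -> L from 65
Insert 80: L from 86 -> R from 65
Insert 89: R from 86

In-order: [60, 65, 80, 86, 89]


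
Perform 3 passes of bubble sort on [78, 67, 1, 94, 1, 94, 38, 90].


Initial: [78, 67, 1, 94, 1, 94, 38, 90]
Pass 1: [67, 1, 78, 1, 94, 38, 90, 94] (5 swaps)
Pass 2: [1, 67, 1, 78, 38, 90, 94, 94] (4 swaps)
Pass 3: [1, 1, 67, 38, 78, 90, 94, 94] (2 swaps)

After 3 passes: [1, 1, 67, 38, 78, 90, 94, 94]


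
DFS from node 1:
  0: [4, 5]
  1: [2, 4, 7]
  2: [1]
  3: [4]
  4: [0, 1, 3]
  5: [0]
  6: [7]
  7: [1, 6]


Visit 1, push [7, 4, 2]
Visit 2, push []
Visit 4, push [3, 0]
Visit 0, push [5]
Visit 5, push []
Visit 3, push []
Visit 7, push [6]
Visit 6, push []

DFS order: [1, 2, 4, 0, 5, 3, 7, 6]


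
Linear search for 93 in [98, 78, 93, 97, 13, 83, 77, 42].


i=0: 98!=93
i=1: 78!=93
i=2: 93==93 found!

Found at 2, 3 comps


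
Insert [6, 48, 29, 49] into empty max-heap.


Insert 6: [6]
Insert 48: [48, 6]
Insert 29: [48, 6, 29]
Insert 49: [49, 48, 29, 6]

Final heap: [49, 48, 29, 6]


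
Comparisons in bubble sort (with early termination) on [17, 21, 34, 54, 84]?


Algorithm: bubble sort (with early termination)
Input: [17, 21, 34, 54, 84]
Sorted: [17, 21, 34, 54, 84]

4


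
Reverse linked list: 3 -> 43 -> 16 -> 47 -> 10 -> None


Step 1: curr=3, set curr.next=prev(None) | reversed so far: 3
Step 2: curr=43, set curr.next=prev(3) | reversed so far: 43 -> 3
Step 3: curr=16, set curr.next=prev(43) | reversed so far: 16 -> 43 -> 3
Step 4: curr=47, set curr.next=prev(16) | reversed so far: 47 -> 16 -> 43 -> 3
Step 5: curr=10, set curr.next=prev(47) | reversed so far: 10 -> 47 -> 16 -> 43 -> 3

10 -> 47 -> 16 -> 43 -> 3 -> None


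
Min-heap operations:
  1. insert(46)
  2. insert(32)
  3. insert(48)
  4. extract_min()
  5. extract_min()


insert(46) -> [46]
insert(32) -> [32, 46]
insert(48) -> [32, 46, 48]
extract_min()->32, [46, 48]
extract_min()->46, [48]

Final heap: [48]


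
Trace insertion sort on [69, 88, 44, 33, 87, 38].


Initial: [69, 88, 44, 33, 87, 38]
Insert 88: [69, 88, 44, 33, 87, 38]
Insert 44: [44, 69, 88, 33, 87, 38]
Insert 33: [33, 44, 69, 88, 87, 38]
Insert 87: [33, 44, 69, 87, 88, 38]
Insert 38: [33, 38, 44, 69, 87, 88]

Sorted: [33, 38, 44, 69, 87, 88]


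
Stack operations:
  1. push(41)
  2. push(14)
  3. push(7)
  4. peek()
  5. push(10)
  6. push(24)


push(41) -> [41]
push(14) -> [41, 14]
push(7) -> [41, 14, 7]
peek()->7
push(10) -> [41, 14, 7, 10]
push(24) -> [41, 14, 7, 10, 24]

Final stack: [41, 14, 7, 10, 24]


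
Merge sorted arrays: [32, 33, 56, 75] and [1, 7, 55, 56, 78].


Take 1 from B
Take 7 from B
Take 32 from A
Take 33 from A
Take 55 from B
Take 56 from A
Take 56 from B
Take 75 from A

Merged: [1, 7, 32, 33, 55, 56, 56, 75, 78]


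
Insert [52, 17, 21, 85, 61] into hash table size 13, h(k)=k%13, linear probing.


Insert 52: h=0 -> slot 0
Insert 17: h=4 -> slot 4
Insert 21: h=8 -> slot 8
Insert 85: h=7 -> slot 7
Insert 61: h=9 -> slot 9

Table: [52, None, None, None, 17, None, None, 85, 21, 61, None, None, None]


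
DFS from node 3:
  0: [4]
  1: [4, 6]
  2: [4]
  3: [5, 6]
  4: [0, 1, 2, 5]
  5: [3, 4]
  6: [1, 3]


Visit 3, push [6, 5]
Visit 5, push [4]
Visit 4, push [2, 1, 0]
Visit 0, push []
Visit 1, push [6]
Visit 6, push []
Visit 2, push []

DFS order: [3, 5, 4, 0, 1, 6, 2]


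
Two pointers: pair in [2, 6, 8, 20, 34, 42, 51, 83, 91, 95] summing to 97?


lo=0(2)+hi=9(95)=97

Yes: 2+95=97


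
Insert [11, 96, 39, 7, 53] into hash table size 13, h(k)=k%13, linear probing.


Insert 11: h=11 -> slot 11
Insert 96: h=5 -> slot 5
Insert 39: h=0 -> slot 0
Insert 7: h=7 -> slot 7
Insert 53: h=1 -> slot 1

Table: [39, 53, None, None, None, 96, None, 7, None, None, None, 11, None]


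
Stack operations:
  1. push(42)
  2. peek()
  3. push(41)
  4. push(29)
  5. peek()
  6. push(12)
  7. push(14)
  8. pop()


push(42) -> [42]
peek()->42
push(41) -> [42, 41]
push(29) -> [42, 41, 29]
peek()->29
push(12) -> [42, 41, 29, 12]
push(14) -> [42, 41, 29, 12, 14]
pop()->14, [42, 41, 29, 12]

Final stack: [42, 41, 29, 12]


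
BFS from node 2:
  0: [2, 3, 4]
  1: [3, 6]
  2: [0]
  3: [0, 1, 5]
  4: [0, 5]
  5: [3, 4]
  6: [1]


Visit 2, enqueue [0]
Visit 0, enqueue [3, 4]
Visit 3, enqueue [1, 5]
Visit 4, enqueue []
Visit 1, enqueue [6]
Visit 5, enqueue []
Visit 6, enqueue []

BFS order: [2, 0, 3, 4, 1, 5, 6]


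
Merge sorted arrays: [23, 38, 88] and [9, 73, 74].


Take 9 from B
Take 23 from A
Take 38 from A
Take 73 from B
Take 74 from B

Merged: [9, 23, 38, 73, 74, 88]


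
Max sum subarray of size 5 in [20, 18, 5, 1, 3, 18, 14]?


[0:5]: 47
[1:6]: 45
[2:7]: 41

Max: 47 at [0:5]
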